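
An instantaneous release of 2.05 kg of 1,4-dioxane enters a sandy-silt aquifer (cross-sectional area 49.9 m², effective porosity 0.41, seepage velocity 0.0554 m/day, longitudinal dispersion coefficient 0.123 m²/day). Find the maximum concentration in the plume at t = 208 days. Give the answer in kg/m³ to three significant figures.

0.00559 kg/m³

The peak of an instantaneous 1D plume sits at x = vt; there the Gaussian factor is 1 and C_max = M/(n_e·A·√(4πDt)), where n_e·A is the pore area the mass is dissolved in.
√(4πDt) = √(4π × 0.123 × 208) = 17.93 m, so C_max = 2.05/(0.41 × 49.9 × 17.93) = 0.00559 kg/m³.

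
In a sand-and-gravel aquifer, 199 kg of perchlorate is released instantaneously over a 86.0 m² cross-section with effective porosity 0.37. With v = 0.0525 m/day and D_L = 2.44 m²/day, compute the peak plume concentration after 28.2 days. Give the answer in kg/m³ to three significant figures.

0.213 kg/m³

The peak of an instantaneous 1D plume sits at x = vt; there the Gaussian factor is 1 and C_max = M/(n_e·A·√(4πDt)), where n_e·A is the pore area the mass is dissolved in.
√(4πDt) = √(4π × 2.44 × 28.2) = 29.41 m, so C_max = 199/(0.37 × 86.0 × 29.41) = 0.213 kg/m³.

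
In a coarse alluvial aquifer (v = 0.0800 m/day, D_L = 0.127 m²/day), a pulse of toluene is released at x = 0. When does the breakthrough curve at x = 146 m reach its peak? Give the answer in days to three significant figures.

1810 days

For the 1D instantaneous-source solution, setting ∂C/∂t = 0 at fixed x gives v²t² + 2Dt − x² = 0, so t = (√(D² + v²x²) − D)/v².
√(D² + v²x²) = √(0.127² + 0.0800² × 146²) = 11.68; v² = 0.0064.
t = (11.68 − 0.127)/0.0064 = 1810 days (vs. the pure-advection estimate x/v = 1820 d).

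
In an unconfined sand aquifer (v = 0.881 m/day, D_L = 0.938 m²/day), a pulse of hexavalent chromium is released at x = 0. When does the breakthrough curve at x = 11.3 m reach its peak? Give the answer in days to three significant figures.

For the 1D instantaneous-source solution, setting ∂C/∂t = 0 at fixed x gives v²t² + 2Dt − x² = 0, so t = (√(D² + v²x²) − D)/v².
√(D² + v²x²) = √(0.938² + 0.881² × 11.3²) = 9.999; v² = 0.776161.
t = (9.999 − 0.938)/0.776161 = 11.7 days (vs. the pure-advection estimate x/v = 12.8 d).

11.7 days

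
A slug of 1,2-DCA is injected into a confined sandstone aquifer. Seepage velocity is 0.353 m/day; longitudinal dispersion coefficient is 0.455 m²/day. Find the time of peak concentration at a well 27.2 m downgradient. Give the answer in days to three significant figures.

For the 1D instantaneous-source solution, setting ∂C/∂t = 0 at fixed x gives v²t² + 2Dt − x² = 0, so t = (√(D² + v²x²) − D)/v².
√(D² + v²x²) = √(0.455² + 0.353² × 27.2²) = 9.612; v² = 0.124609.
t = (9.612 − 0.455)/0.124609 = 73.5 days (vs. the pure-advection estimate x/v = 77.1 d).

73.5 days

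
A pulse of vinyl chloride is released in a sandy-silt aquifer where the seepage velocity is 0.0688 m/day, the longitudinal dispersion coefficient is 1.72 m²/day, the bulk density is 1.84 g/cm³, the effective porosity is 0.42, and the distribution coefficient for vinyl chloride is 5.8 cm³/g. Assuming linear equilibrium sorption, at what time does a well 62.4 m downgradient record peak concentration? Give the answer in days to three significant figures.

Retardation factor R = 1 + ρ_b·K_d/n = 1 + 1.84 × 5.8/0.42 = 26.41.
Sorption retards both mechanisms: v_R = v/R = 0.002605 m/day, D_R = D/R = 0.06513 m²/day.
Peak time from v_R²t² + 2D_R t − x² = 0: t = (√(D_R² + v_R²x²) − D_R)/v_R².
√(D_R² + v_R²x²) = √(0.06513² + 0.002605² × 62.4²) = 0.1751; v_R² = 6.786e-06.
t = (0.1751 − 0.06513)/6.786e-06 = 16200 days.

16200 days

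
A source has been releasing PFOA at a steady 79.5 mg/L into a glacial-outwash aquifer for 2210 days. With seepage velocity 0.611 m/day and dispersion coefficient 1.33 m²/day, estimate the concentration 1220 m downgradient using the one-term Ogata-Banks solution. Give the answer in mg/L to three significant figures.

For a continuous step input, C/C₀ ≈ ½·erfc((x−vt)/(2√(Dt))).
vt = 0.611 × 2210 = 1350.31 m and 2√(Dt) = 2√(1.33 × 2210) = 108.4 m.
Argument (x−vt)/(2√(Dt)) = (1220 − 1350.31)/108.4 = -1.202; ½·erfc(-1.202) = 0.9554.
C = 79.5 × 0.9554 = 76.0 mg/L.

76.0 mg/L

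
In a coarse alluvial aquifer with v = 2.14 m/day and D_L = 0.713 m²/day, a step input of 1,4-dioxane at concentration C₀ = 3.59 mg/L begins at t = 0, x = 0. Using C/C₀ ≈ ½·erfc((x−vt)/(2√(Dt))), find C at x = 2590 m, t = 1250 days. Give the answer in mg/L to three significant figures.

3.51 mg/L

For a continuous step input, C/C₀ ≈ ½·erfc((x−vt)/(2√(Dt))).
vt = 2.14 × 1250 = 2675 m and 2√(Dt) = 2√(0.713 × 1250) = 59.71 m.
Argument (x−vt)/(2√(Dt)) = (2590 − 2675)/59.71 = -1.424; ½·erfc(-1.424) = 0.9780.
C = 3.59 × 0.9780 = 3.51 mg/L.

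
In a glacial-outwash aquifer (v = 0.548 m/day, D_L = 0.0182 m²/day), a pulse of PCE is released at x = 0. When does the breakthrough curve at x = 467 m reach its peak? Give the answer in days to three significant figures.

For the 1D instantaneous-source solution, setting ∂C/∂t = 0 at fixed x gives v²t² + 2Dt − x² = 0, so t = (√(D² + v²x²) − D)/v².
√(D² + v²x²) = √(0.0182² + 0.548² × 467²) = 255.9; v² = 0.300304.
t = (255.9 − 0.0182)/0.300304 = 852 days (vs. the pure-advection estimate x/v = 852 d).

852 days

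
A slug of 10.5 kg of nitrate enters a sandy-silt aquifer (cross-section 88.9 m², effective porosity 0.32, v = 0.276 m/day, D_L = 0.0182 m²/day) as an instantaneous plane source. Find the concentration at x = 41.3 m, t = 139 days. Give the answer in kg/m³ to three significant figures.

0.0279 kg/m³

For an instantaneous plane source, C(x,t) = M/(n_e·A·√(4πDt)) · exp(−(x−vt)²/(4Dt)), with n_e·A the pore (flow) area.
Plume center vt = 0.276 × 139 = 38.364 m, so the well at 41.3 m is 2.936 m downgradient of the peak.
√(4πDt) = 5.638 m, giving peak height M/(n_e·A·√(4πDt)) = 10.5/(0.32 × 88.9 × 5.638) = 0.06547 kg/m³.
(x−vt)²/(4Dt) = (2.936)²/(4 × 0.0182 × 139) = 0.8519; exp(−0.8519) = 0.4266.
C = 0.06547 × 0.4266 = 0.0279 kg/m³.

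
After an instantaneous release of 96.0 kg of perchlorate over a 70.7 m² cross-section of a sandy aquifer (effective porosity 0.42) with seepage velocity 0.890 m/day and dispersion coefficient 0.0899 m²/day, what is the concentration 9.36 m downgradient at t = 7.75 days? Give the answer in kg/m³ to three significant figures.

0.124 kg/m³

For an instantaneous plane source, C(x,t) = M/(n_e·A·√(4πDt)) · exp(−(x−vt)²/(4Dt)), with n_e·A the pore (flow) area.
Plume center vt = 0.890 × 7.75 = 6.8975 m, so the well at 9.36 m is 2.4625 m downgradient of the peak.
√(4πDt) = 2.959 m, giving peak height M/(n_e·A·√(4πDt)) = 96.0/(0.42 × 70.7 × 2.959) = 1.093 kg/m³.
(x−vt)²/(4Dt) = (2.4625)²/(4 × 0.0899 × 7.75) = 2.176; exp(−2.176) = 0.1135.
C = 1.093 × 0.1135 = 0.124 kg/m³.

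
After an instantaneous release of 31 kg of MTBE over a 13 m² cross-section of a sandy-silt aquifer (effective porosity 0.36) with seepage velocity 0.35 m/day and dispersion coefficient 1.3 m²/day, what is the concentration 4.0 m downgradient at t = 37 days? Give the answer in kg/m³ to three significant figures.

For an instantaneous plane source, C(x,t) = M/(n_e·A·√(4πDt)) · exp(−(x−vt)²/(4Dt)), with n_e·A the pore (flow) area.
Plume center vt = 0.35 × 37 = 12.95 m, so the well at 4.0 m is 8.95 m upgradient of the peak.
√(4πDt) = 24.59 m, giving peak height M/(n_e·A·√(4πDt)) = 31/(0.36 × 13 × 24.59) = 0.2694 kg/m³.
(x−vt)²/(4Dt) = (-8.95)²/(4 × 1.3 × 37) = 0.4163; exp(−0.4163) = 0.6595.
C = 0.2694 × 0.6595 = 0.178 kg/m³.

0.178 kg/m³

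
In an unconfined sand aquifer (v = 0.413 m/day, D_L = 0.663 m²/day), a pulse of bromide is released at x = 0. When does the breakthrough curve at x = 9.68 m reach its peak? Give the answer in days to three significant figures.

19.9 days

For the 1D instantaneous-source solution, setting ∂C/∂t = 0 at fixed x gives v²t² + 2Dt − x² = 0, so t = (√(D² + v²x²) − D)/v².
√(D² + v²x²) = √(0.663² + 0.413² × 9.68²) = 4.052; v² = 0.170569.
t = (4.052 − 0.663)/0.170569 = 19.9 days (vs. the pure-advection estimate x/v = 23.4 d).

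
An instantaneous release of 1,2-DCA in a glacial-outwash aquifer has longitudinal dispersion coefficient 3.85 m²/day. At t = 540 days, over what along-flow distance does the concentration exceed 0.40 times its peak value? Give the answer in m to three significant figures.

175 m

The plume is Gaussian with σ = √(2Dt) = √(2 × 3.85 × 540) = 64.48 m.
C/C_peak = exp(−Δx²/(2σ²)) = 0.40 ⇒ Δx = σ·√(−2 ln 0.40) = 64.48 × 1.354 = 87.31 m.
Width = 2Δx = 175 m.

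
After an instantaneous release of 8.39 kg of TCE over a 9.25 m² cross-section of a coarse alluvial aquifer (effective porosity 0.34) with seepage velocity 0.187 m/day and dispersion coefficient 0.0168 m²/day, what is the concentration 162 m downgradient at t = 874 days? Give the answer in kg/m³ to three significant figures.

0.190 kg/m³

For an instantaneous plane source, C(x,t) = M/(n_e·A·√(4πDt)) · exp(−(x−vt)²/(4Dt)), with n_e·A the pore (flow) area.
Plume center vt = 0.187 × 874 = 163.438 m, so the well at 162 m is 1.438 m upgradient of the peak.
√(4πDt) = 13.58 m, giving peak height M/(n_e·A·√(4πDt)) = 8.39/(0.34 × 9.25 × 13.58) = 0.1964 kg/m³.
(x−vt)²/(4Dt) = (-1.438)²/(4 × 0.0168 × 874) = 0.03521; exp(−0.03521) = 0.9654.
C = 0.1964 × 0.9654 = 0.190 kg/m³.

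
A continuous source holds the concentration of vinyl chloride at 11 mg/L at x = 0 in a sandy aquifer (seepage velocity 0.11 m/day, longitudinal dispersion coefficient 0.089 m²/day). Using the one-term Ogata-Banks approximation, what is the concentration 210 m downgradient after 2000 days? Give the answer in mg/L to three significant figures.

For a continuous step input, C/C₀ ≈ ½·erfc((x−vt)/(2√(Dt))).
vt = 0.11 × 2000 = 220 m and 2√(Dt) = 2√(0.089 × 2000) = 26.68 m.
Argument (x−vt)/(2√(Dt)) = (210 − 220)/26.68 = -0.3748; ½·erfc(-0.3748) = 0.7020.
C = 11 × 0.7020 = 7.72 mg/L.

7.72 mg/L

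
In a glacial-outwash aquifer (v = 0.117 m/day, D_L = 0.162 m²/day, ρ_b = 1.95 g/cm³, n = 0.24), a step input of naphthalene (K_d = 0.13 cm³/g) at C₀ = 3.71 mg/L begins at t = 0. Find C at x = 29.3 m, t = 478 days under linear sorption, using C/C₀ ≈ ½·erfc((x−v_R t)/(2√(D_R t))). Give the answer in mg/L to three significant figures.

Retardation factor R = 1 + ρ_b·K_d/n = 1 + 1.95 × 0.13/0.24 = 2.056.
Sorption retards both mechanisms: v_R = v/R = 0.05691 m/day, D_R = D/R = 0.07879 m²/day.
v_R·t = 0.05691 × 478 = 27.20298 m; 2√(D_R t) = 12.27 m; argument = (29.3 − 27.20298)/12.27 = 0.1709.
C = C₀ × ½·erfc(0.1709) = 3.71 × 0.4045 = 1.50 mg/L.

1.50 mg/L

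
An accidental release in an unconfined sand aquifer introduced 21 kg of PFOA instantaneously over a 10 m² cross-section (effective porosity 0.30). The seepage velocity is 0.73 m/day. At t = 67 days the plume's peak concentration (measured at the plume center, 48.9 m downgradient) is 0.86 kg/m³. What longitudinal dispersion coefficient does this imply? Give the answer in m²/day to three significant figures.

At the plume center C_max = M/(n_e·A·√(4πDt)), so D = M²/(4πt·(n_e·A·C_max)²).
n_e·A·C_max = 0.30 × 10 × 0.86 = 2.580 kg/m.
D = 21²/(4π × 67 × 2.580²) = 0.0787 m²/day.

0.0787 m²/day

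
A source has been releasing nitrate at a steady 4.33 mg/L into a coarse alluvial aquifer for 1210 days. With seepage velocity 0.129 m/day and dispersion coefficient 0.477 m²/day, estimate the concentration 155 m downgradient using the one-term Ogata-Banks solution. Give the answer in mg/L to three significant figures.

For a continuous step input, C/C₀ ≈ ½·erfc((x−vt)/(2√(Dt))).
vt = 0.129 × 1210 = 156.09 m and 2√(Dt) = 2√(0.477 × 1210) = 48.05 m.
Argument (x−vt)/(2√(Dt)) = (155 − 156.09)/48.05 = -0.02268; ½·erfc(-0.02268) = 0.5128.
C = 4.33 × 0.5128 = 2.22 mg/L.

2.22 mg/L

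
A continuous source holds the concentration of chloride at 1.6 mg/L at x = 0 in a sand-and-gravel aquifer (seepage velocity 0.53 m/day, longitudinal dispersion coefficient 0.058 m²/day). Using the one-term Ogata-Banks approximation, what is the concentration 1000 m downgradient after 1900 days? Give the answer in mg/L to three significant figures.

For a continuous step input, C/C₀ ≈ ½·erfc((x−vt)/(2√(Dt))).
vt = 0.53 × 1900 = 1007 m and 2√(Dt) = 2√(0.058 × 1900) = 21.00 m.
Argument (x−vt)/(2√(Dt)) = (1000 − 1007)/21.00 = -0.3333; ½·erfc(-0.3333) = 0.6813.
C = 1.6 × 0.6813 = 1.09 mg/L.

1.09 mg/L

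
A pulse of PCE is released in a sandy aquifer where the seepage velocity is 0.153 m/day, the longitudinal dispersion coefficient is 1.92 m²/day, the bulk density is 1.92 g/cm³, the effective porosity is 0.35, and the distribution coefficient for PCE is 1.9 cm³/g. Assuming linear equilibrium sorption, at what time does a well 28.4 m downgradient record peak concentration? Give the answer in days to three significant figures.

Retardation factor R = 1 + ρ_b·K_d/n = 1 + 1.92 × 1.9/0.35 = 11.42.
Sorption retards both mechanisms: v_R = v/R = 0.01340 m/day, D_R = D/R = 0.1681 m²/day.
Peak time from v_R²t² + 2D_R t − x² = 0: t = (√(D_R² + v_R²x²) − D_R)/v_R².
√(D_R² + v_R²x²) = √(0.1681² + 0.01340² × 28.4²) = 0.4160; v_R² = 0.0001796.
t = (0.4160 − 0.1681)/0.0001796 = 1380 days.

1380 days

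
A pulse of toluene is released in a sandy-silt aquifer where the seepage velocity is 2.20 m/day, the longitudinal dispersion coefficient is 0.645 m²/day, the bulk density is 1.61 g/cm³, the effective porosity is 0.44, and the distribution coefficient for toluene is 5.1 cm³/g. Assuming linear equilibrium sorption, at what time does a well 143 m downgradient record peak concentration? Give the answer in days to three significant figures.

Retardation factor R = 1 + ρ_b·K_d/n = 1 + 1.61 × 5.1/0.44 = 19.66.
Sorption retards both mechanisms: v_R = v/R = 0.1119 m/day, D_R = D/R = 0.03281 m²/day.
Peak time from v_R²t² + 2D_R t − x² = 0: t = (√(D_R² + v_R²x²) − D_R)/v_R².
√(D_R² + v_R²x²) = √(0.03281² + 0.1119² × 143²) = 16.00; v_R² = 0.01252.
t = (16.00 − 0.03281)/0.01252 = 1280 days.

1280 days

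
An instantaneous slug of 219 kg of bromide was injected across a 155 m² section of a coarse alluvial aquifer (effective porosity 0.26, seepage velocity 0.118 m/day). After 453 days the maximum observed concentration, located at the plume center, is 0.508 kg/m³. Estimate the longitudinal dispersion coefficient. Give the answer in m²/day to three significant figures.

0.0201 m²/day

At the plume center C_max = M/(n_e·A·√(4πDt)), so D = M²/(4πt·(n_e·A·C_max)²).
n_e·A·C_max = 0.26 × 155 × 0.508 = 20.47 kg/m.
D = 219²/(4π × 453 × 20.47²) = 0.0201 m²/day.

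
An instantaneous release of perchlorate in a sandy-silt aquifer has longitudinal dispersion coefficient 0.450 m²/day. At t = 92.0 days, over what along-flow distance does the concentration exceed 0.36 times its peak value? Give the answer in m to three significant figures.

The plume is Gaussian with σ = √(2Dt) = √(2 × 0.450 × 92.0) = 9.099 m.
C/C_peak = exp(−Δx²/(2σ²)) = 0.36 ⇒ Δx = σ·√(−2 ln 0.36) = 9.099 × 1.429 = 13.00 m.
Width = 2Δx = 26.0 m.

26.0 m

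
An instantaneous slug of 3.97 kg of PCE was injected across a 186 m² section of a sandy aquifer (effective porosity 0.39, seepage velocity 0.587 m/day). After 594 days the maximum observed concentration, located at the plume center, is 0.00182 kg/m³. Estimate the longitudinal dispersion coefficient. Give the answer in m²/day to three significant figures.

At the plume center C_max = M/(n_e·A·√(4πDt)), so D = M²/(4πt·(n_e·A·C_max)²).
n_e·A·C_max = 0.39 × 186 × 0.00182 = 0.1320 kg/m.
D = 3.97²/(4π × 594 × 0.1320²) = 0.121 m²/day.

0.121 m²/day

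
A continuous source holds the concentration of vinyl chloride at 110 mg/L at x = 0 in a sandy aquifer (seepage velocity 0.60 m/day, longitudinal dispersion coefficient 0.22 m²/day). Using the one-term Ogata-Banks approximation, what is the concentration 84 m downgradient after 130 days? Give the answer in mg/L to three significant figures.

For a continuous step input, C/C₀ ≈ ½·erfc((x−vt)/(2√(Dt))).
vt = 0.60 × 130 = 78 m and 2√(Dt) = 2√(0.22 × 130) = 10.70 m.
Argument (x−vt)/(2√(Dt)) = (84 − 78)/10.70 = 0.5607; ½·erfc(0.5607) = 0.2139.
C = 110 × 0.2139 = 23.5 mg/L.

23.5 mg/L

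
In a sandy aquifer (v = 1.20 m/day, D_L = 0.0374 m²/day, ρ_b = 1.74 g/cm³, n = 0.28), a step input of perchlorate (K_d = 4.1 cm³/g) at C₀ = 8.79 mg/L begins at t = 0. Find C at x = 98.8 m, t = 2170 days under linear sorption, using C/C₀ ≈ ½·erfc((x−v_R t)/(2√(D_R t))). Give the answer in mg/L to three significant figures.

Retardation factor R = 1 + ρ_b·K_d/n = 1 + 1.74 × 4.1/0.28 = 26.48.
Sorption retards both mechanisms: v_R = v/R = 0.04532 m/day, D_R = D/R = 0.001412 m²/day.
v_R·t = 0.04532 × 2170 = 98.3444 m; 2√(D_R t) = 3.501 m; argument = (98.8 − 98.3444)/3.501 = 0.1301.
C = C₀ × ½·erfc(0.1301) = 8.79 × 0.4270 = 3.75 mg/L.

3.75 mg/L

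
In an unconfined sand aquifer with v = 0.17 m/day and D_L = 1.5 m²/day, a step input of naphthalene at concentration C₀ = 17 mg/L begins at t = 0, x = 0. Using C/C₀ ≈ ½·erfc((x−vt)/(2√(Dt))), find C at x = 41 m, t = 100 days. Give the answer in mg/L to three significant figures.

1.41 mg/L

For a continuous step input, C/C₀ ≈ ½·erfc((x−vt)/(2√(Dt))).
vt = 0.17 × 100 = 17 m and 2√(Dt) = 2√(1.5 × 100) = 24.49 m.
Argument (x−vt)/(2√(Dt)) = (41 − 17)/24.49 = 0.9800; ½·erfc(0.9800) = 0.08288.
C = 17 × 0.08288 = 1.41 mg/L.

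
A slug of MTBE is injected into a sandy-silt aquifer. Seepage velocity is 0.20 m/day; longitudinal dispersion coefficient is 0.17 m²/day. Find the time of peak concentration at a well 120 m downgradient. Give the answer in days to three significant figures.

596 days

For the 1D instantaneous-source solution, setting ∂C/∂t = 0 at fixed x gives v²t² + 2Dt − x² = 0, so t = (√(D² + v²x²) − D)/v².
√(D² + v²x²) = √(0.17² + 0.20² × 120²) = 24.00; v² = 0.04.
t = (24.00 − 0.17)/0.04 = 596 days (vs. the pure-advection estimate x/v = 600 d).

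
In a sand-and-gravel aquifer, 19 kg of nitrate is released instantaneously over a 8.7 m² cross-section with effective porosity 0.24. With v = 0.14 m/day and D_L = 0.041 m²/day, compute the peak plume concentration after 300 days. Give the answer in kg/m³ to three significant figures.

The peak of an instantaneous 1D plume sits at x = vt; there the Gaussian factor is 1 and C_max = M/(n_e·A·√(4πDt)), where n_e·A is the pore area the mass is dissolved in.
√(4πDt) = √(4π × 0.041 × 300) = 12.43 m, so C_max = 19/(0.24 × 8.7 × 12.43) = 0.732 kg/m³.

0.732 kg/m³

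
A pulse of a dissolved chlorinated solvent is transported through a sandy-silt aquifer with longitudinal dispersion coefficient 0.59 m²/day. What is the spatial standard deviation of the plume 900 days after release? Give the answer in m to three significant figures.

Dispersive spreading gives a Gaussian with σ² = 2Dt; advection only shifts the center.
σ = √(2 × 0.59 × 900) = 32.6 m.

32.6 m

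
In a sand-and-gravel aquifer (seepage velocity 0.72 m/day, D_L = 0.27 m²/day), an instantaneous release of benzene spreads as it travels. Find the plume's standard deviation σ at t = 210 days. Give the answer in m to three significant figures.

Dispersive spreading gives a Gaussian with σ² = 2Dt; advection only shifts the center.
σ = √(2 × 0.27 × 210) = 10.6 m.

10.6 m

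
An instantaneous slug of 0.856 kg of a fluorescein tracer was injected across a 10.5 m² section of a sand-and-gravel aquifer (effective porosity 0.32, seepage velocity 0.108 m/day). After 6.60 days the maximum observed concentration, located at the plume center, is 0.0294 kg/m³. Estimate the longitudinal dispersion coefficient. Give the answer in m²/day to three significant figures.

0.905 m²/day

At the plume center C_max = M/(n_e·A·√(4πDt)), so D = M²/(4πt·(n_e·A·C_max)²).
n_e·A·C_max = 0.32 × 10.5 × 0.0294 = 0.09878 kg/m.
D = 0.856²/(4π × 6.60 × 0.09878²) = 0.905 m²/day.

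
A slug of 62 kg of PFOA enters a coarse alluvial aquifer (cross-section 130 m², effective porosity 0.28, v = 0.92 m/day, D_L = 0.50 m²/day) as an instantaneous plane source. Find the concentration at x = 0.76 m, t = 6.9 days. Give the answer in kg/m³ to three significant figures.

For an instantaneous plane source, C(x,t) = M/(n_e·A·√(4πDt)) · exp(−(x−vt)²/(4Dt)), with n_e·A the pore (flow) area.
Plume center vt = 0.92 × 6.9 = 6.348 m, so the well at 0.76 m is 5.588 m upgradient of the peak.
√(4πDt) = 6.584 m, giving peak height M/(n_e·A·√(4πDt)) = 62/(0.28 × 130 × 6.584) = 0.2587 kg/m³.
(x−vt)²/(4Dt) = (-5.588)²/(4 × 0.50 × 6.9) = 2.263; exp(−2.263) = 0.1040.
C = 0.2587 × 0.1040 = 0.0269 kg/m³.

0.0269 kg/m³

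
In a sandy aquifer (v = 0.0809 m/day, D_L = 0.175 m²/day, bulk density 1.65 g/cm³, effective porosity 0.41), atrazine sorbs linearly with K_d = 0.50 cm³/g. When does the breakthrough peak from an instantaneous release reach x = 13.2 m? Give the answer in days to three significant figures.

417 days

Retardation factor R = 1 + ρ_b·K_d/n = 1 + 1.65 × 0.50/0.41 = 3.012.
Sorption retards both mechanisms: v_R = v/R = 0.02686 m/day, D_R = D/R = 0.05810 m²/day.
Peak time from v_R²t² + 2D_R t − x² = 0: t = (√(D_R² + v_R²x²) − D_R)/v_R².
√(D_R² + v_R²x²) = √(0.05810² + 0.02686² × 13.2²) = 0.3593; v_R² = 0.0007215.
t = (0.3593 − 0.05810)/0.0007215 = 417 days.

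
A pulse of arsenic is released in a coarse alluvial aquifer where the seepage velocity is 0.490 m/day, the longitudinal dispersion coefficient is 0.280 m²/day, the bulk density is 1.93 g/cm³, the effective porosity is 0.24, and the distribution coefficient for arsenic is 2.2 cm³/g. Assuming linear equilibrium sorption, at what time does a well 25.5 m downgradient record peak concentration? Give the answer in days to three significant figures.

951 days

Retardation factor R = 1 + ρ_b·K_d/n = 1 + 1.93 × 2.2/0.24 = 18.69.
Sorption retards both mechanisms: v_R = v/R = 0.02622 m/day, D_R = D/R = 0.01498 m²/day.
Peak time from v_R²t² + 2D_R t − x² = 0: t = (√(D_R² + v_R²x²) − D_R)/v_R².
√(D_R² + v_R²x²) = √(0.01498² + 0.02622² × 25.5²) = 0.6688; v_R² = 0.0006875.
t = (0.6688 − 0.01498)/0.0006875 = 951 days.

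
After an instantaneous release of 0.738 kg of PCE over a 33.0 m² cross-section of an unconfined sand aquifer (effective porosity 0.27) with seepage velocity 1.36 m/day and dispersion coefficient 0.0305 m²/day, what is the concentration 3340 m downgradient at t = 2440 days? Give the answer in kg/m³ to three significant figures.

For an instantaneous plane source, C(x,t) = M/(n_e·A·√(4πDt)) · exp(−(x−vt)²/(4Dt)), with n_e·A the pore (flow) area.
Plume center vt = 1.36 × 2440 = 3318.4 m, so the well at 3340 m is 21.6 m downgradient of the peak.
√(4πDt) = 30.58 m, giving peak height M/(n_e·A·√(4πDt)) = 0.738/(0.27 × 33.0 × 30.58) = 0.002709 kg/m³.
(x−vt)²/(4Dt) = (21.6)²/(4 × 0.0305 × 2440) = 1.567; exp(−1.567) = 0.2087.
C = 0.002709 × 0.2087 = 0.000565 kg/m³.

0.000565 kg/m³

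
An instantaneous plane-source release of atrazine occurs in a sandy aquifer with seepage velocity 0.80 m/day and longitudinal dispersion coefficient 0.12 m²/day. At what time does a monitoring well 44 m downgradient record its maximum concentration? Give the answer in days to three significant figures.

54.8 days

For the 1D instantaneous-source solution, setting ∂C/∂t = 0 at fixed x gives v²t² + 2Dt − x² = 0, so t = (√(D² + v²x²) − D)/v².
√(D² + v²x²) = √(0.12² + 0.80² × 44²) = 35.20; v² = 0.64.
t = (35.20 − 0.12)/0.64 = 54.8 days (vs. the pure-advection estimate x/v = 55.0 d).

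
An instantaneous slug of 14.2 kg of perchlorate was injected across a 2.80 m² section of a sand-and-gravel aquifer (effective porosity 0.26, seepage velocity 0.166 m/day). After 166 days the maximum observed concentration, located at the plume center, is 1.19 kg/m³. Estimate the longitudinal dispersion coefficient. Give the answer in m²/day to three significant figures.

0.129 m²/day

At the plume center C_max = M/(n_e·A·√(4πDt)), so D = M²/(4πt·(n_e·A·C_max)²).
n_e·A·C_max = 0.26 × 2.80 × 1.19 = 0.8663 kg/m.
D = 14.2²/(4π × 166 × 0.8663²) = 0.129 m²/day.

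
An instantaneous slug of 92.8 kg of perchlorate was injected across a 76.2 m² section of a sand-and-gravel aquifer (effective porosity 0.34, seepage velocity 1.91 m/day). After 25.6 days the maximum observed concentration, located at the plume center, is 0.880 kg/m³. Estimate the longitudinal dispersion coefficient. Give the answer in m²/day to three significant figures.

0.0515 m²/day

At the plume center C_max = M/(n_e·A·√(4πDt)), so D = M²/(4πt·(n_e·A·C_max)²).
n_e·A·C_max = 0.34 × 76.2 × 0.880 = 22.80 kg/m.
D = 92.8²/(4π × 25.6 × 22.80²) = 0.0515 m²/day.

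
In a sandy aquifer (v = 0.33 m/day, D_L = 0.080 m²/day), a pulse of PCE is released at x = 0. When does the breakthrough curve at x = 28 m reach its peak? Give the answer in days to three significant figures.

84.1 days

For the 1D instantaneous-source solution, setting ∂C/∂t = 0 at fixed x gives v²t² + 2Dt − x² = 0, so t = (√(D² + v²x²) − D)/v².
√(D² + v²x²) = √(0.080² + 0.33² × 28²) = 9.240; v² = 0.1089.
t = (9.240 − 0.080)/0.1089 = 84.1 days (vs. the pure-advection estimate x/v = 84.8 d).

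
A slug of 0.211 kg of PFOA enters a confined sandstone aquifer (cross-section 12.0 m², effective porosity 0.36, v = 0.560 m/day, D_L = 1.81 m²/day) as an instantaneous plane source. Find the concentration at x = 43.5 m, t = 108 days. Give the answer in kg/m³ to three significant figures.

0.000682 kg/m³

For an instantaneous plane source, C(x,t) = M/(n_e·A·√(4πDt)) · exp(−(x−vt)²/(4Dt)), with n_e·A the pore (flow) area.
Plume center vt = 0.560 × 108 = 60.48 m, so the well at 43.5 m is 16.98 m upgradient of the peak.
√(4πDt) = 49.56 m, giving peak height M/(n_e·A·√(4πDt)) = 0.211/(0.36 × 12.0 × 49.56) = 0.0009855 kg/m³.
(x−vt)²/(4Dt) = (-16.98)²/(4 × 1.81 × 108) = 0.3687; exp(−0.3687) = 0.6916.
C = 0.0009855 × 0.6916 = 0.000682 kg/m³.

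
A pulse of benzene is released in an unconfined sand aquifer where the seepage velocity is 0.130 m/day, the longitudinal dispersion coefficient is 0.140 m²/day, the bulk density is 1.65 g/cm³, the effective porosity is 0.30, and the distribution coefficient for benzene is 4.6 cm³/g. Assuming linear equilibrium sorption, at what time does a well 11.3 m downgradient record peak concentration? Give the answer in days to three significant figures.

2080 days

Retardation factor R = 1 + ρ_b·K_d/n = 1 + 1.65 × 4.6/0.30 = 26.30.
Sorption retards both mechanisms: v_R = v/R = 0.004943 m/day, D_R = D/R = 0.005323 m²/day.
Peak time from v_R²t² + 2D_R t − x² = 0: t = (√(D_R² + v_R²x²) − D_R)/v_R².
√(D_R² + v_R²x²) = √(0.005323² + 0.004943² × 11.3²) = 0.05611; v_R² = 2.443e-05.
t = (0.05611 − 0.005323)/2.443e-05 = 2080 days.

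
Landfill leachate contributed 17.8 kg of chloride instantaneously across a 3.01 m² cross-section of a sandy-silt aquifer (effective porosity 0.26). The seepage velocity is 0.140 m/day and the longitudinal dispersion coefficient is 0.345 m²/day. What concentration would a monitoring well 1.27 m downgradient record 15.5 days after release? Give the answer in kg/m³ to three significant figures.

2.67 kg/m³

For an instantaneous plane source, C(x,t) = M/(n_e·A·√(4πDt)) · exp(−(x−vt)²/(4Dt)), with n_e·A the pore (flow) area.
Plume center vt = 0.140 × 15.5 = 2.17 m, so the well at 1.27 m is 0.9 m upgradient of the peak.
√(4πDt) = 8.197 m, giving peak height M/(n_e·A·√(4πDt)) = 17.8/(0.26 × 3.01 × 8.197) = 2.775 kg/m³.
(x−vt)²/(4Dt) = (-0.9)²/(4 × 0.345 × 15.5) = 0.03787; exp(−0.03787) = 0.9628.
C = 2.775 × 0.9628 = 2.67 kg/m³.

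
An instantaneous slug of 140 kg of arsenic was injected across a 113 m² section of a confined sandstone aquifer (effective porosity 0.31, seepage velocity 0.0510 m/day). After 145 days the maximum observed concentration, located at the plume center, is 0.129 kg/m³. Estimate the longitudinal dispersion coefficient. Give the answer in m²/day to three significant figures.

0.527 m²/day

At the plume center C_max = M/(n_e·A·√(4πDt)), so D = M²/(4πt·(n_e·A·C_max)²).
n_e·A·C_max = 0.31 × 113 × 0.129 = 4.519 kg/m.
D = 140²/(4π × 145 × 4.519²) = 0.527 m²/day.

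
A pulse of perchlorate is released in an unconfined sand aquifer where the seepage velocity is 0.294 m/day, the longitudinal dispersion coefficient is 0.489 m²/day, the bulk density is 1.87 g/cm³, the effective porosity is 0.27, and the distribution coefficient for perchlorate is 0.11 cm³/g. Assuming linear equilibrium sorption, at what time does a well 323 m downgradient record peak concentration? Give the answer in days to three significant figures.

1930 days

Retardation factor R = 1 + ρ_b·K_d/n = 1 + 1.87 × 0.11/0.27 = 1.762.
Sorption retards both mechanisms: v_R = v/R = 0.1669 m/day, D_R = D/R = 0.2775 m²/day.
Peak time from v_R²t² + 2D_R t − x² = 0: t = (√(D_R² + v_R²x²) − D_R)/v_R².
√(D_R² + v_R²x²) = √(0.2775² + 0.1669² × 323²) = 53.91; v_R² = 0.02786.
t = (53.91 − 0.2775)/0.02786 = 1930 days.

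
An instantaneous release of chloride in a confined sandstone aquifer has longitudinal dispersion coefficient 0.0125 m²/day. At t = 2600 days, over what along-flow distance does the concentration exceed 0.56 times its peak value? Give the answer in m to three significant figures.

The plume is Gaussian with σ = √(2Dt) = √(2 × 0.0125 × 2600) = 8.062 m.
C/C_peak = exp(−Δx²/(2σ²)) = 0.56 ⇒ Δx = σ·√(−2 ln 0.56) = 8.062 × 1.077 = 8.683 m.
Width = 2Δx = 17.4 m.

17.4 m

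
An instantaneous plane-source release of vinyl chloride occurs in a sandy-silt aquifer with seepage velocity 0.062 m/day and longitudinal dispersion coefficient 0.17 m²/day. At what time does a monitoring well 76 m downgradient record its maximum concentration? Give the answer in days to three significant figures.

1180 days

For the 1D instantaneous-source solution, setting ∂C/∂t = 0 at fixed x gives v²t² + 2Dt − x² = 0, so t = (√(D² + v²x²) − D)/v².
√(D² + v²x²) = √(0.17² + 0.062² × 76²) = 4.715; v² = 0.003844.
t = (4.715 − 0.17)/0.003844 = 1180 days (vs. the pure-advection estimate x/v = 1230 d).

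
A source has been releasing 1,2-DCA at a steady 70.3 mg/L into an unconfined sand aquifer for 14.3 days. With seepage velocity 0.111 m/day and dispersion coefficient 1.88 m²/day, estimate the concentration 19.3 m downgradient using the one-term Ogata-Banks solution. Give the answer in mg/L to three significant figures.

0.552 mg/L

For a continuous step input, C/C₀ ≈ ½·erfc((x−vt)/(2√(Dt))).
vt = 0.111 × 14.3 = 1.5873 m and 2√(Dt) = 2√(1.88 × 14.3) = 10.37 m.
Argument (x−vt)/(2√(Dt)) = (19.3 − 1.5873)/10.37 = 1.708; ½·erfc(1.708) = 0.007857.
C = 70.3 × 0.007857 = 0.552 mg/L.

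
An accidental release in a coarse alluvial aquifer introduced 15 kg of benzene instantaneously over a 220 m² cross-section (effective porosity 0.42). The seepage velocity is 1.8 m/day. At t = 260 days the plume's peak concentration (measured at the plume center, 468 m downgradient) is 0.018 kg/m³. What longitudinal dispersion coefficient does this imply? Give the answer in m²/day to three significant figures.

0.0249 m²/day

At the plume center C_max = M/(n_e·A·√(4πDt)), so D = M²/(4πt·(n_e·A·C_max)²).
n_e·A·C_max = 0.42 × 220 × 0.018 = 1.663 kg/m.
D = 15²/(4π × 260 × 1.663²) = 0.0249 m²/day.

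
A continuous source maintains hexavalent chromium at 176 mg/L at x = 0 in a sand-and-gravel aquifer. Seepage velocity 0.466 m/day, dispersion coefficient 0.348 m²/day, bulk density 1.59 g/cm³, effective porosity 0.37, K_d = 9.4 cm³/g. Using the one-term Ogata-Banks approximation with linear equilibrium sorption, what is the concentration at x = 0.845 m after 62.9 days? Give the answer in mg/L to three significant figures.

78.7 mg/L

Retardation factor R = 1 + ρ_b·K_d/n = 1 + 1.59 × 9.4/0.37 = 41.39.
Sorption retards both mechanisms: v_R = v/R = 0.01126 m/day, D_R = D/R = 0.008408 m²/day.
v_R·t = 0.01126 × 62.9 = 0.708254 m; 2√(D_R t) = 1.454 m; argument = (0.845 − 0.708254)/1.454 = 0.09405.
C = C₀ × ½·erfc(0.09405) = 176 × 0.4471 = 78.7 mg/L.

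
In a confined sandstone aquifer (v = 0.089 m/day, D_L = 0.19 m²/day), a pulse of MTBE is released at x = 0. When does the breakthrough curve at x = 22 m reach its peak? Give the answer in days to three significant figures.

For the 1D instantaneous-source solution, setting ∂C/∂t = 0 at fixed x gives v²t² + 2Dt − x² = 0, so t = (√(D² + v²x²) − D)/v².
√(D² + v²x²) = √(0.19² + 0.089² × 22²) = 1.967; v² = 0.007921.
t = (1.967 − 0.19)/0.007921 = 224 days (vs. the pure-advection estimate x/v = 247 d).

224 days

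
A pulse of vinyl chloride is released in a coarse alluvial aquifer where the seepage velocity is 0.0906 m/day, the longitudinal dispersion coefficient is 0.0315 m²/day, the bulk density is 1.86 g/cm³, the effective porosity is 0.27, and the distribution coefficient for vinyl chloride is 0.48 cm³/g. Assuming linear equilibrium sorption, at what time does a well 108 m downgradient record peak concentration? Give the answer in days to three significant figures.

Retardation factor R = 1 + ρ_b·K_d/n = 1 + 1.86 × 0.48/0.27 = 4.307.
Sorption retards both mechanisms: v_R = v/R = 0.02104 m/day, D_R = D/R = 0.007314 m²/day.
Peak time from v_R²t² + 2D_R t − x² = 0: t = (√(D_R² + v_R²x²) − D_R)/v_R².
√(D_R² + v_R²x²) = √(0.007314² + 0.02104² × 108²) = 2.272; v_R² = 0.0004427.
t = (2.272 − 0.007314)/0.0004427 = 5120 days.

5120 days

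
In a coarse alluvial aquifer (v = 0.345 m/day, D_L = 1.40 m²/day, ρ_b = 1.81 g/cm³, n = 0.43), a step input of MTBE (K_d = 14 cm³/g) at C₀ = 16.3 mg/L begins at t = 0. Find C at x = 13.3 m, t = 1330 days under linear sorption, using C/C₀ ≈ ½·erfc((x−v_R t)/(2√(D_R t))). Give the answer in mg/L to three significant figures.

Retardation factor R = 1 + ρ_b·K_d/n = 1 + 1.81 × 14/0.43 = 59.93.
Sorption retards both mechanisms: v_R = v/R = 0.005757 m/day, D_R = D/R = 0.02336 m²/day.
v_R·t = 0.005757 × 1330 = 7.65681 m; 2√(D_R t) = 11.15 m; argument = (13.3 − 7.65681)/11.15 = 0.5061.
C = C₀ × ½·erfc(0.5061) = 16.3 × 0.2371 = 3.86 mg/L.

3.86 mg/L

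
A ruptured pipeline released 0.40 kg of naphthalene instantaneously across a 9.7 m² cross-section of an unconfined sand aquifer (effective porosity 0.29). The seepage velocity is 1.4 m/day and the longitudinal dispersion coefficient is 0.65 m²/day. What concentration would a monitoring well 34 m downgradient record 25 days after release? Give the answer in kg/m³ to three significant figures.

For an instantaneous plane source, C(x,t) = M/(n_e·A·√(4πDt)) · exp(−(x−vt)²/(4Dt)), with n_e·A the pore (flow) area.
Plume center vt = 1.4 × 25 = 35 m, so the well at 34 m is 1 m upgradient of the peak.
√(4πDt) = 14.29 m, giving peak height M/(n_e·A·√(4πDt)) = 0.40/(0.29 × 9.7 × 14.29) = 0.009951 kg/m³.
(x−vt)²/(4Dt) = (-1)²/(4 × 0.65 × 25) = 0.01538; exp(−0.01538) = 0.9847.
C = 0.009951 × 0.9847 = 0.00980 kg/m³.

0.00980 kg/m³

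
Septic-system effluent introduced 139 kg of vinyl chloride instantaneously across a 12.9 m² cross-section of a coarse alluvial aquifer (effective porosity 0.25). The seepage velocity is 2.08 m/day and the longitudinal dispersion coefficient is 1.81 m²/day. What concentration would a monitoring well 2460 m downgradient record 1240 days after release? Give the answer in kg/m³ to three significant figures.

0.0527 kg/m³

For an instantaneous plane source, C(x,t) = M/(n_e·A·√(4πDt)) · exp(−(x−vt)²/(4Dt)), with n_e·A the pore (flow) area.
Plume center vt = 2.08 × 1240 = 2579.2 m, so the well at 2460 m is 119.2 m upgradient of the peak.
√(4πDt) = 167.9 m, giving peak height M/(n_e·A·√(4πDt)) = 139/(0.25 × 12.9 × 167.9) = 0.2567 kg/m³.
(x−vt)²/(4Dt) = (-119.2)²/(4 × 1.81 × 1240) = 1.583; exp(−1.583) = 0.2054.
C = 0.2567 × 0.2054 = 0.0527 kg/m³.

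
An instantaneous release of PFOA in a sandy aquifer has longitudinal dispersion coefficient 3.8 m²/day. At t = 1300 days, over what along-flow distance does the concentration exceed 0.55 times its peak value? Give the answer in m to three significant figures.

217 m

The plume is Gaussian with σ = √(2Dt) = √(2 × 3.8 × 1300) = 99.40 m.
C/C_peak = exp(−Δx²/(2σ²)) = 0.55 ⇒ Δx = σ·√(−2 ln 0.55) = 99.40 × 1.093 = 108.6 m.
Width = 2Δx = 217 m.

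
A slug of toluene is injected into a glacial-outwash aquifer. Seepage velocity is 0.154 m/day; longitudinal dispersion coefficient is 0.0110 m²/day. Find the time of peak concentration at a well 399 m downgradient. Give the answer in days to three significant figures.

2590 days

For the 1D instantaneous-source solution, setting ∂C/∂t = 0 at fixed x gives v²t² + 2Dt − x² = 0, so t = (√(D² + v²x²) − D)/v².
√(D² + v²x²) = √(0.0110² + 0.154² × 399²) = 61.45; v² = 0.023716.
t = (61.45 − 0.0110)/0.023716 = 2590 days (vs. the pure-advection estimate x/v = 2590 d).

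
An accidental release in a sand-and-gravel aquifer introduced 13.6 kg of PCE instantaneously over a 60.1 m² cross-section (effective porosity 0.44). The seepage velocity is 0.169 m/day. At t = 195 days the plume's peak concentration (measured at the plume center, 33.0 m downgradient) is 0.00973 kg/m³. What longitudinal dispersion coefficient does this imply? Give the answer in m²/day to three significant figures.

At the plume center C_max = M/(n_e·A·√(4πDt)), so D = M²/(4πt·(n_e·A·C_max)²).
n_e·A·C_max = 0.44 × 60.1 × 0.00973 = 0.2573 kg/m.
D = 13.6²/(4π × 195 × 0.2573²) = 1.14 m²/day.

1.14 m²/day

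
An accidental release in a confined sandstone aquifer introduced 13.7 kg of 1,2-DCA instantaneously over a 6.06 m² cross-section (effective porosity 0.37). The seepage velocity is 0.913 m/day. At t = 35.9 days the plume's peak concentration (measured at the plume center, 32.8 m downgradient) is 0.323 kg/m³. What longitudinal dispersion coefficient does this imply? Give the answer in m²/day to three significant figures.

0.793 m²/day

At the plume center C_max = M/(n_e·A·√(4πDt)), so D = M²/(4πt·(n_e·A·C_max)²).
n_e·A·C_max = 0.37 × 6.06 × 0.323 = 0.7242 kg/m.
D = 13.7²/(4π × 35.9 × 0.7242²) = 0.793 m²/day.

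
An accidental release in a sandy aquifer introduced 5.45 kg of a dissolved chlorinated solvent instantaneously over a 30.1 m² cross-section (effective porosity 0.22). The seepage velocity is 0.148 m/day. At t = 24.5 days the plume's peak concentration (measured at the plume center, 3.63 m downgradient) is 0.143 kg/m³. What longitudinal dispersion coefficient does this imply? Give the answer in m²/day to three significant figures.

0.108 m²/day

At the plume center C_max = M/(n_e·A·√(4πDt)), so D = M²/(4πt·(n_e·A·C_max)²).
n_e·A·C_max = 0.22 × 30.1 × 0.143 = 0.9469 kg/m.
D = 5.45²/(4π × 24.5 × 0.9469²) = 0.108 m²/day.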